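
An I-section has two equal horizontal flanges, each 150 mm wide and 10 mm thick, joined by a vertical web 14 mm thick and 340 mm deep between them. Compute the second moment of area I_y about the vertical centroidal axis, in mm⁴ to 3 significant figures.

I_y ≈ 5.70 × 10⁶ mm⁴

Treat the section as a set of non-overlapping primitives; coordinates are from the bounding-box lower-left.
Bottom flange: 150 × 10, A = 1 500 mm², x = 75 mm, Ī = 2 812 500 mm⁴.
Web: 14 × 340, A = 4 760 mm², x = 75 mm, Ī = 77 747 mm⁴.
Top flange: 150 × 10, A = 1 500 mm², x = 75 mm, Ī = 2 812 500 mm⁴.
By symmetry the centroid is at mid-width, x̄ = 75 mm.
All pieces are centred on the vertical centroidal axis, so I = ΣĪ = 5 702 747 mm⁴.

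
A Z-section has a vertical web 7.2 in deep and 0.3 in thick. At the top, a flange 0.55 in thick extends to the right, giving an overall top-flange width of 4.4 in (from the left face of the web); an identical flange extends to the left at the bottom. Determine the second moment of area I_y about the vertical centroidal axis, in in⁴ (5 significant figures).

I_y ≈ 28.162 in⁴

Break the section into simple shapes (no overlaps), measuring from the bottom-left corner of the bounding box.
Web: 0.3 × 7.2, A = 2.16 in², x = 4.25 in, Ī = 0.0162 in⁴.
Top flange (beyond web): 4.1 × 0.55, A = 2.255 in², x = 6.45 in, Ī = 3.158879 in⁴.
Bottom flange (beyond web): 4.1 × 0.55, A = 2.255 in², x = 2.05 in, Ī = 3.158879 in⁴.
Centroid: x̄ = ΣA·x / ΣA = 4.25 in.
Transfer each piece to the vertical centroidal axis using Ī + A·d² with d = x − 4.25:
  web: d = 0 in → contributes +0.0162 in⁴
  top flange (beyond web): d = 2.2 in → contributes +14.07308 in⁴
  bottom flange (beyond web): d = -2.2 in → contributes +14.07308 in⁴
Total I = 28.16236 in⁴.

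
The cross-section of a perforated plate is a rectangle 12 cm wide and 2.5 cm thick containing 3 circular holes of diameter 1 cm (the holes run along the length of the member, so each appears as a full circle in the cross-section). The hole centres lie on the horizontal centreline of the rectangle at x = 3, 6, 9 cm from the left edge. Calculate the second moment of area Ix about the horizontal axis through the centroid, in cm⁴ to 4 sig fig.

Ix ≈ 15.48 cm⁴

Split into non-overlapping primitives; take the origin at the lower-left of the bounding box.
Plate: 12 × 2.5, A = 30 cm², y = 1.25 cm, Ī = 15.625 cm⁴.
Hole 1 (subtracted): ⌀1, A = 0.785398 cm², y = 1.25 cm, Ī = 0.0490874 cm⁴.
Hole 2 (subtracted): ⌀1, A = 0.785398 cm², y = 1.25 cm, Ī = 0.0490874 cm⁴.
Hole 3 (subtracted): ⌀1, A = 0.785398 cm², y = 1.25 cm, Ī = 0.0490874 cm⁴.
By symmetry the centroid is at mid-height, ȳ = 1.25 cm.
All pieces are centred on the horizontal axis through the centroid, so I = ΣĪ (holes subtracted) = 15.4777 cm⁴.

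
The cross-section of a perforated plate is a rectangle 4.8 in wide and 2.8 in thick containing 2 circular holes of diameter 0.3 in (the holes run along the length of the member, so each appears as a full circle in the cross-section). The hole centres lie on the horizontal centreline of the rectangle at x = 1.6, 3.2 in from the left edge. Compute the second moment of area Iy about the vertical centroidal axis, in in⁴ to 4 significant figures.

Break the section into simple shapes (no overlaps), measuring from the bottom-left corner of the bounding box.
Plate: 4.8 × 2.8, A = 13.44 in², x = 2.4 in, Ī = 25.8048 in⁴.
Hole 1 (subtracted): ⌀0.3, A = 0.0706858 in², x = 1.6 in, Ī = 0.000397608 in⁴.
Hole 2 (subtracted): ⌀0.3, A = 0.0706858 in², x = 3.2 in, Ī = 0.000397608 in⁴.
By symmetry the centroid is at mid-width, x̄ = 2.4 in.
Transfer each piece to the vertical centroidal axis using Ī + A·d² with d = x − 2.4:
  plate: d = 0 in → contributes +25.8048 in⁴
  hole 1: d = -0.8 in → contributes −0.0456365 in⁴
  hole 2: d = 0.8 in → contributes −0.0456365 in⁴
Total I = 25.7135 in⁴.

Iy ≈ 25.71 in⁴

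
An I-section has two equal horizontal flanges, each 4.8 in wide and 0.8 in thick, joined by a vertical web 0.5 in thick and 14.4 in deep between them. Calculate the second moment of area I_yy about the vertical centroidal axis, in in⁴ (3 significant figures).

I_yy ≈ 14.9 in⁴

Decompose the section into non-overlapping parts with the origin at the bottom-left of its bounding rectangle.
Bottom flange: 4.8 × 0.8, A = 3.84 in², x = 2.4 in, Ī = 7.3728 in⁴.
Web: 0.5 × 14.4, A = 7.2 in², x = 2.4 in, Ī = 0.15 in⁴.
Top flange: 4.8 × 0.8, A = 3.84 in², x = 2.4 in, Ī = 7.3728 in⁴.
By symmetry the centroid is at mid-width, x̄ = 2.4 in.
All pieces are centred on the vertical centroidal axis, so I = ΣĪ = 14.896 in⁴.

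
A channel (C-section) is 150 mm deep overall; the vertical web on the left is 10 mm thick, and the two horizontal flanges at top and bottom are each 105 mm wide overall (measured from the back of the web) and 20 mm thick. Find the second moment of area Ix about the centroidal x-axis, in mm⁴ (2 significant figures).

Break the section into simple shapes (no overlaps), measuring from the bottom-left corner of the bounding box.
Web: 10 × 150, A = 1 500 mm², y = 75 mm, Ī = 2 812 500 mm⁴.
Top flange (beyond web): 95 × 20, A = 1 900 mm², y = 140 mm, Ī = 63 333 mm⁴.
Bottom flange (beyond web): 95 × 20, A = 1 900 mm², y = 10 mm, Ī = 63 333 mm⁴.
By symmetry the centroid is at mid-height, ȳ = 75 mm.
Transfer each piece to the centroidal x-axis using Ī + A·d² with d = y − 75:
  web: d = 0 mm → contributes +2 812 500 mm⁴
  top flange (beyond web): d = 65 mm → contributes +8 090 833 mm⁴
  bottom flange (beyond web): d = -65 mm → contributes +8 090 833 mm⁴
Total I = 18 994 167 mm⁴.

Ix ≈ 1.9 × 10⁷ mm⁴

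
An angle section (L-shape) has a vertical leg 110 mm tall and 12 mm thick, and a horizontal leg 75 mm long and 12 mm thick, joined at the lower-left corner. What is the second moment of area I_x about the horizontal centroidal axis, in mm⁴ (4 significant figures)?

Split into non-overlapping primitives; take the origin at the lower-left of the bounding box.
Vertical leg: 12 × 110, A = 1 320 mm², y = 55 mm, Ī = 1 331 000 mm⁴.
Horizontal leg (remainder): 63 × 12, A = 756 mm², y = 6 mm, Ī = 9 072 mm⁴.
Centroid: ȳ = ΣA·y / ΣA = 37.1561 mm.
Transfer each piece to the horizontal centroidal axis using Ī + A·d² with d = y − 37.1561:
  vertical leg: d = 17.8439 mm → contributes +1 751 296 mm⁴
  horizontal leg (remainder): d = -31.1561 mm → contributes +742 922 mm⁴
Total I = 2 494 217 mm⁴.

I_x ≈ 2.494 × 10⁶ mm⁴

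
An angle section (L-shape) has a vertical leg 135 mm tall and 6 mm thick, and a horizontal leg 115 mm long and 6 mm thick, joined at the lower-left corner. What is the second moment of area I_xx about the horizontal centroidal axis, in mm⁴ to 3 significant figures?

I_xx ≈ 2.74 × 10⁶ mm⁴

Split into non-overlapping primitives; take the origin at the lower-left of the bounding box.
Vertical leg: 6 × 135, A = 810 mm², y = 67.5 mm, Ī = 1 230 188 mm⁴.
Horizontal leg (remainder): 109 × 6, A = 654 mm², y = 3 mm, Ī = 1 962 mm⁴.
Centroid: ȳ = ΣA·y / ΣA = 38.686 mm.
Transfer each piece to the horizontal centroidal axis using Ī + A·d² with d = y − 38.686:
  vertical leg: d = 28.814 mm → contributes +1 902 665 mm⁴
  horizontal leg (remainder): d = -35.686 mm → contributes +834 847 mm⁴
Total I = 2 737 512 mm⁴.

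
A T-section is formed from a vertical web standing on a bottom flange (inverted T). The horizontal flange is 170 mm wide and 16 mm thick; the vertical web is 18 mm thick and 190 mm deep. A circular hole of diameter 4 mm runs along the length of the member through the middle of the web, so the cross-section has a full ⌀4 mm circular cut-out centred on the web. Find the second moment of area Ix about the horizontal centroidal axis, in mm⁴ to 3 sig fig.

Ix ≈ 2.64 × 10⁷ mm⁴

Split into non-overlapping primitives; take the origin at the lower-left of the bounding box.
Flange: 170 × 16, A = 2 720 mm², y = 8 mm, Ī = 58 027 mm⁴.
Web: 18 × 190, A = 3 420 mm², y = 111 mm, Ī = 10 288 500 mm⁴.
Hole (subtracted): ⌀4, A = 12.566 mm², y = 111 mm, Ī = 12.566 mm⁴.
Centroid: ȳ = ΣA·y / ΣA = 65.278 mm.
Transfer each piece to the horizontal centroidal axis using Ī + A·d² with d = y − 65.278:
  flange: d = -57.278 mm → contributes +8 981 644 mm⁴
  web: d = 45.722 mm → contributes +17 438 090 mm⁴
  hole: d = 45.722 mm → contributes −26 283 mm⁴
Total I = 26 393 451 mm⁴.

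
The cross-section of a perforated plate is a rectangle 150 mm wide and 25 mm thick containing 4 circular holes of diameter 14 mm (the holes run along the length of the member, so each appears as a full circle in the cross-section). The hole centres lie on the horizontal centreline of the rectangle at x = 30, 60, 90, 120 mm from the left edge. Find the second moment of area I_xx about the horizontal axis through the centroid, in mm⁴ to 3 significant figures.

Treat the section as a set of non-overlapping primitives; coordinates are from the bounding-box lower-left.
Plate: 150 × 25, A = 3 750 mm², y = 12.5 mm, Ī = 195 313 mm⁴.
Hole 1 (subtracted): ⌀14, A = 153.94 mm², y = 12.5 mm, Ī = 1885.7 mm⁴.
Hole 2 (subtracted): ⌀14, A = 153.94 mm², y = 12.5 mm, Ī = 1885.7 mm⁴.
Hole 3 (subtracted): ⌀14, A = 153.94 mm², y = 12.5 mm, Ī = 1885.7 mm⁴.
Hole 4 (subtracted): ⌀14, A = 153.94 mm², y = 12.5 mm, Ī = 1885.7 mm⁴.
By symmetry the centroid is at mid-height, ȳ = 12.5 mm.
All pieces are centred on the horizontal axis through the centroid, so I = ΣĪ (holes subtracted) = 187 770 mm⁴.

I_xx ≈ 1.88 × 10⁵ mm⁴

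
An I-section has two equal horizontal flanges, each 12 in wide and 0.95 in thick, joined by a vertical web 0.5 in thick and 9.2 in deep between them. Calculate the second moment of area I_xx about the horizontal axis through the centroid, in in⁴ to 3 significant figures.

I_xx ≈ 621 in⁴

Treat the section as a set of non-overlapping primitives; coordinates are from the bounding-box lower-left.
Bottom flange: 12 × 0.95, A = 11.4 in², y = 0.475 in, Ī = 0.85738 in⁴.
Web: 0.5 × 9.2, A = 4.6 in², y = 5.55 in, Ī = 32.445 in⁴.
Top flange: 12 × 0.95, A = 11.4 in², y = 10.625 in, Ī = 0.85738 in⁴.
By symmetry the centroid is at mid-height, ȳ = 5.55 in.
Transfer each piece to the horizontal axis through the centroid using Ī + A·d² with d = y − 5.55:
  bottom flange: d = -5.075 in → contributes +294.47 in⁴
  web: d = 0 in → contributes +32.445 in⁴
  top flange: d = 5.075 in → contributes +294.47 in⁴
Total I = 621.39 in⁴.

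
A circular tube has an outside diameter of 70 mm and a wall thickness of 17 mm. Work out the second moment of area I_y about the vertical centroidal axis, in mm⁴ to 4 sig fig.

I_y ≈ 1.096 × 10⁶ mm⁴

Treat the section as a set of non-overlapping primitives; coordinates are from the bounding-box lower-left.
Outer circle: ⌀70, A = 3848.45 mm², x = 35 mm, Ī = 1 178 588 mm⁴.
Bore (subtracted): ⌀36, A = 1017.88 mm², x = 35 mm, Ī = 82 448 mm⁴.
By symmetry the centroid is at mid-width, x̄ = 35 mm.
All pieces are centred on the vertical centroidal axis, so I = ΣĪ (holes subtracted) = 1 096 140 mm⁴.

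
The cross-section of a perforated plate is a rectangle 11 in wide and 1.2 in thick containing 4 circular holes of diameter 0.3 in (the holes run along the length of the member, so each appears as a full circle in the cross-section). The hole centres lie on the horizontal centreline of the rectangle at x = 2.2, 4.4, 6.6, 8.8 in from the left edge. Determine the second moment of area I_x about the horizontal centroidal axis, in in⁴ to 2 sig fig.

I_x ≈ 1.6 in⁴

Decompose the section into non-overlapping parts with the origin at the bottom-left of its bounding rectangle.
Plate: 11 × 1.2, A = 13.2 in², y = 0.6 in, Ī = 1.584 in⁴.
Hole 1 (subtracted): ⌀0.3, A = 0.07069 in², y = 0.6 in, Ī = 0.0003976 in⁴.
Hole 2 (subtracted): ⌀0.3, A = 0.07069 in², y = 0.6 in, Ī = 0.0003976 in⁴.
Hole 3 (subtracted): ⌀0.3, A = 0.07069 in², y = 0.6 in, Ī = 0.0003976 in⁴.
Hole 4 (subtracted): ⌀0.3, A = 0.07069 in², y = 0.6 in, Ī = 0.0003976 in⁴.
By symmetry the centroid is at mid-height, ȳ = 0.6 in.
All pieces are centred on the horizontal centroidal axis, so I = ΣĪ (holes subtracted) = 1.582 in⁴.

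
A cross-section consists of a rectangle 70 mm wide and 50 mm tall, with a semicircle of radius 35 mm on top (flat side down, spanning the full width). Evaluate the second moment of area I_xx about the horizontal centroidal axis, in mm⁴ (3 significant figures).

I_xx ≈ 2.87 × 10⁶ mm⁴

Break the section into simple shapes (no overlaps), measuring from the bottom-left corner of the bounding box.
Rectangular body: 70 × 50, A = 3 500 mm², y = 25 mm, Ī = 729 167 mm⁴.
Semicircular cap: semicircle r = 35, A = 1924.2 mm², y = 64.854 mm, Ī = 164 704 mm⁴.
Centroid: ȳ = ΣA·y / ΣA = 39.138 mm.
Transfer each piece to the horizontal centroidal axis using Ī + A·d² with d = y − 39.138:
  rectangular body: d = -14.138 mm → contributes +1 428 781 mm⁴
  semicircular cap: d = 25.716 mm → contributes +1 437 241 mm⁴
Total I = 2 866 022 mm⁴.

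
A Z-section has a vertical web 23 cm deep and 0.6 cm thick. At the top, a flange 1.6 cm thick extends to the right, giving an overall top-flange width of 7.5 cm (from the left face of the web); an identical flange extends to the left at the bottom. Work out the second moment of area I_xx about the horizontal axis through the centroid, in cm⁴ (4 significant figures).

I_xx ≈ 3141 cm⁴

Split into non-overlapping primitives; take the origin at the lower-left of the bounding box.
Web: 0.6 × 23, A = 13.8 cm², y = 11.5 cm, Ī = 608.35 cm⁴.
Top flange (beyond web): 6.9 × 1.6, A = 11.04 cm², y = 22.2 cm, Ī = 2.3552 cm⁴.
Bottom flange (beyond web): 6.9 × 1.6, A = 11.04 cm², y = 0.8 cm, Ī = 2.3552 cm⁴.
Centroid: ȳ = ΣA·y / ΣA = 11.5 cm.
Transfer each piece to the horizontal axis through the centroid using Ī + A·d² with d = y − 11.5:
  web: d = 0 cm → contributes +608.35 cm⁴
  top flange (beyond web): d = 10.7 cm → contributes +1266.32 cm⁴
  bottom flange (beyond web): d = -10.7 cm → contributes +1266.32 cm⁴
Total I = 3 141 cm⁴.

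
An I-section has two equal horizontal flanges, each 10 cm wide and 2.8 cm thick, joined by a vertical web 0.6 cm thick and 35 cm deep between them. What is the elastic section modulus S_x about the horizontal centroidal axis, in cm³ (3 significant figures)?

Decompose the section into non-overlapping parts with the origin at the bottom-left of its bounding rectangle.
Bottom flange: 10 × 2.8, A = 28 cm², y = 1.4 cm, Ī = 18.293 cm⁴.
Web: 0.6 × 35, A = 21 cm², y = 20.3 cm, Ī = 2143.8 cm⁴.
Top flange: 10 × 2.8, A = 28 cm², y = 39.2 cm, Ī = 18.293 cm⁴.
By symmetry the centroid is at mid-height, ȳ = 20.3 cm.
Transfer each piece to the horizontal centroidal axis using Ī + A·d² with d = y − 20.3:
  bottom flange: d = -18.9 cm → contributes +10 020 cm⁴
  web: d = 0 cm → contributes +2143.8 cm⁴
  top flange: d = 18.9 cm → contributes +10 020 cm⁴
Total I = 22 184 cm⁴.
Extreme fibre distance c = 20.3 cm; S = I/c = 1092.8 cm³.

S_x ≈ 1090 cm³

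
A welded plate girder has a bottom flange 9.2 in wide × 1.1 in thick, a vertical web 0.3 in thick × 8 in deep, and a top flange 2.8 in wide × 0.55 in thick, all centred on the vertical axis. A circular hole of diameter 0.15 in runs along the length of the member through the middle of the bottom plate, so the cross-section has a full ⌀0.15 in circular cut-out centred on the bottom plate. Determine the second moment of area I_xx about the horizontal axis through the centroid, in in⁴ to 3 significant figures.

Decompose the section into non-overlapping parts with the origin at the bottom-left of its bounding rectangle.
Bottom plate: 9.2 × 1.1, A = 10.12 in², y = 0.55 in, Ī = 1.0204 in⁴.
Web plate: 0.3 × 8, A = 2.4 in², y = 5.1 in, Ī = 12.8 in⁴.
Top plate: 2.8 × 0.55, A = 1.54 in², y = 9.375 in, Ī = 0.038821 in⁴.
Hole (subtracted): ⌀0.15, A = 0.017671 in², y = 0.55 in, Ī = 0.00002485 in⁴.
Centroid: ȳ = ΣA·y / ΣA = 2.2955 in.
Transfer each piece to the horizontal axis through the centroid using Ī + A·d² with d = y − 2.2955:
  bottom plate: d = -1.7455 in → contributes +31.853 in⁴
  web plate: d = 2.8045 in → contributes +31.677 in⁴
  top plate: d = 7.0795 in → contributes +77.223 in⁴
  hole: d = -1.7455 in → contributes −0.053864 in⁴
Total I = 140.7 in⁴.

I_xx ≈ 141 in⁴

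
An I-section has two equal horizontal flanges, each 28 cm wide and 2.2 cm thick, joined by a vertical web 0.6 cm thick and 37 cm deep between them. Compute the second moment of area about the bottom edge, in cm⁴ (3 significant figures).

I_base ≈ 1.12 × 10⁵ cm⁴

Treat the section as a set of non-overlapping primitives; coordinates are from the bounding-box lower-left.
Bottom flange: 28 × 2.2, A = 61.6 cm², y = 1.1 cm, Ī = 24.845 cm⁴.
Web: 0.6 × 37, A = 22.2 cm², y = 20.7 cm, Ī = 2532.7 cm⁴.
Top flange: 28 × 2.2, A = 61.6 cm², y = 40.3 cm, Ī = 24.845 cm⁴.
Transfer each piece to the bottom edge using Ī + A·d² with d = y − 0:
  bottom flange: d = 1.1 cm → contributes +99.381 cm⁴
  web: d = 20.7 cm → contributes +12 045 cm⁴
  top flange: d = 40.3 cm → contributes +100 069 cm⁴
Total I = 112 213 cm⁴.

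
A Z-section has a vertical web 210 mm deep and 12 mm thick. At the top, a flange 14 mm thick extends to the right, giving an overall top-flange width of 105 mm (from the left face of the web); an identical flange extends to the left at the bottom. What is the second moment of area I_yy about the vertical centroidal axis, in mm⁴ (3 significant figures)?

Break the section into simple shapes (no overlaps), measuring from the bottom-left corner of the bounding box.
Web: 12 × 210, A = 2 520 mm², x = 99 mm, Ī = 30 240 mm⁴.
Top flange (beyond web): 93 × 14, A = 1 302 mm², x = 151.5 mm, Ī = 938 417 mm⁴.
Bottom flange (beyond web): 93 × 14, A = 1 302 mm², x = 46.5 mm, Ī = 938 417 mm⁴.
Centroid: x̄ = ΣA·x / ΣA = 99 mm.
Transfer each piece to the vertical centroidal axis using Ī + A·d² with d = x − 99:
  web: d = 0 mm → contributes +30 240 mm⁴
  top flange (beyond web): d = 52.5 mm → contributes +4 527 054 mm⁴
  bottom flange (beyond web): d = -52.5 mm → contributes +4 527 054 mm⁴
Total I = 9 084 348 mm⁴.

I_yy ≈ 9.08 × 10⁶ mm⁴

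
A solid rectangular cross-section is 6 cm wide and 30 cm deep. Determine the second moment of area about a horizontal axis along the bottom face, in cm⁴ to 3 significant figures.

The section: 6 × 30, A = 180 cm², y = 15 cm, Ī = 13 500 cm⁴.
Transfer it to the bottom edge using Ī + A·d² with d = y − 0:
  the section: d = 15 cm → contributes +54 000 cm⁴
Total I = 54 000 cm⁴.

I_base ≈ 5.40 × 10⁴ cm⁴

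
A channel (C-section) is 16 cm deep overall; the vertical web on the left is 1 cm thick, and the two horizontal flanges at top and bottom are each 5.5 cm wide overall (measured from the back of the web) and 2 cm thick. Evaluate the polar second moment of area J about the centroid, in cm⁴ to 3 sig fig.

Break the section into simple shapes (no overlaps), measuring from the bottom-left corner of the bounding box.
Web: 1 × 16, A = 16 cm², y = 8 cm, Ī = 341.33 cm⁴.
Top flange (beyond web): 4.5 × 2, A = 9 cm², y = 15 cm, Ī = 3 cm⁴.
Bottom flange (beyond web): 4.5 × 2, A = 9 cm², y = 1 cm, Ī = 3 cm⁴.
By symmetry the centroid is at mid-height, ȳ = 8 cm.
Transfer each piece to the centroidal x-axis using Ī + A·d² with d = y − 8:
  web: d = 0 cm → contributes +341.33 cm⁴
  top flange (beyond web): d = 7 cm → contributes +444 cm⁴
  bottom flange (beyond web): d = -7 cm → contributes +444 cm⁴
Total I = 1229.3 cm⁴.
For the y-axis: x̄ = 1.9559 cm.
Repeating about the centroidal y-axis gives I_y = 95.767 cm⁴.
Polar second moment: J = I_x + I_y = 1325.1 cm⁴.

J ≈ 1330 cm⁴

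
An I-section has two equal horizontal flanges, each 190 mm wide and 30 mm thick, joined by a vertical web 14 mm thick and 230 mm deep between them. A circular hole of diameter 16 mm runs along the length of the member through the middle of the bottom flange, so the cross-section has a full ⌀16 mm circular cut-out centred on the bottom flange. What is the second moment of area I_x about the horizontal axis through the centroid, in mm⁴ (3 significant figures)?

I_x ≈ 2.04 × 10⁸ mm⁴

Treat the section as a set of non-overlapping primitives; coordinates are from the bounding-box lower-left.
Bottom flange: 190 × 30, A = 5 700 mm², y = 15 mm, Ī = 427 500 mm⁴.
Web: 14 × 230, A = 3 220 mm², y = 145 mm, Ī = 14 194 833 mm⁴.
Top flange: 190 × 30, A = 5 700 mm², y = 275 mm, Ī = 427 500 mm⁴.
Hole (subtracted): ⌀16, A = 201.06 mm², y = 15 mm, Ī = 3 217 mm⁴.
Centroid: ȳ = ΣA·y / ΣA = 146.81 mm.
Transfer each piece to the horizontal axis through the centroid using Ī + A·d² with d = y − 146.81:
  bottom flange: d = -131.81 mm → contributes +99 462 739 mm⁴
  web: d = -1.8128 mm → contributes +14 205 415 mm⁴
  top flange: d = 128.19 mm → contributes +94 089 723 mm⁴
  hole: d = -131.81 mm → contributes −3 496 588 mm⁴
Total I = 204 261 288 mm⁴.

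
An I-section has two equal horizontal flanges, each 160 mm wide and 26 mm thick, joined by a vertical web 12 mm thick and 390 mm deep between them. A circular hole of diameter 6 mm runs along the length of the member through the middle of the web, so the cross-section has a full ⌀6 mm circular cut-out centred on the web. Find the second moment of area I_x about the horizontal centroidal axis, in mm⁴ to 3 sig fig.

I_x ≈ 4.20 × 10⁸ mm⁴

Split into non-overlapping primitives; take the origin at the lower-left of the bounding box.
Bottom flange: 160 × 26, A = 4 160 mm², y = 13 mm, Ī = 234 347 mm⁴.
Web: 12 × 390, A = 4 680 mm², y = 221 mm, Ī = 59 319 000 mm⁴.
Top flange: 160 × 26, A = 4 160 mm², y = 429 mm, Ī = 234 347 mm⁴.
Hole (subtracted): ⌀6, A = 28.274 mm², y = 221 mm, Ī = 63.617 mm⁴.
By symmetry the centroid is at mid-height, ȳ = 221 mm.
Transfer each piece to the horizontal centroidal axis using Ī + A·d² with d = y − 221:
  bottom flange: d = -208 mm → contributes +180 212 587 mm⁴
  web: d = 0 mm → contributes +59 319 000 mm⁴
  top flange: d = 208 mm → contributes +180 212 587 mm⁴
  hole: d = 0 mm → contributes −63.617 mm⁴
Total I = 419 744 110 mm⁴.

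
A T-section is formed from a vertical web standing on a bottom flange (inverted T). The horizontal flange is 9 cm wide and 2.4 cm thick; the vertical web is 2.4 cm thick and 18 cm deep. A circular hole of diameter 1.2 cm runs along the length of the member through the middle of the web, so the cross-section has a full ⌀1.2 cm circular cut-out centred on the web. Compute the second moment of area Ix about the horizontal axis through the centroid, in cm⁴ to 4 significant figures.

Decompose the section into non-overlapping parts with the origin at the bottom-left of its bounding rectangle.
Flange: 9 × 2.4, A = 21.6 cm², y = 1.2 cm, Ī = 10.368 cm⁴.
Web: 2.4 × 18, A = 43.2 cm², y = 11.4 cm, Ī = 1166.4 cm⁴.
Hole (subtracted): ⌀1.2, A = 1.13097 cm², y = 11.4 cm, Ī = 0.101788 cm⁴.
Centroid: ȳ = ΣA·y / ΣA = 7.9396 cm.
Transfer each piece to the horizontal axis through the centroid using Ī + A·d² with d = y − 7.9396:
  flange: d = -6.7396 cm → contributes +991.489 cm⁴
  web: d = 3.4604 cm → contributes +1683.69 cm⁴
  hole: d = 3.4604 cm → contributes −13.6444 cm⁴
Total I = 2661.54 cm⁴.

Ix ≈ 2662 cm⁴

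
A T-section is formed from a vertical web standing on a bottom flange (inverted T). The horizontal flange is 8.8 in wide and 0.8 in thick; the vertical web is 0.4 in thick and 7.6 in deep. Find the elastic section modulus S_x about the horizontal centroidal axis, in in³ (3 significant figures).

Split into non-overlapping primitives; take the origin at the lower-left of the bounding box.
Flange: 8.8 × 0.8, A = 7.04 in², y = 0.4 in, Ī = 0.37547 in⁴.
Web: 0.4 × 7.6, A = 3.04 in², y = 4.6 in, Ī = 14.633 in⁴.
Centroid: ȳ = ΣA·y / ΣA = 1.6667 in.
Transfer each piece to the horizontal centroidal axis using Ī + A·d² with d = y − 1.6667:
  flange: d = -1.2667 in → contributes +11.671 in⁴
  web: d = 2.9333 in → contributes +40.79 in⁴
Total I = 52.461 in⁴.
Extreme fibre distance c = 6.7333 in; S = I/c = 7.7912 in³.

S_x ≈ 7.79 in³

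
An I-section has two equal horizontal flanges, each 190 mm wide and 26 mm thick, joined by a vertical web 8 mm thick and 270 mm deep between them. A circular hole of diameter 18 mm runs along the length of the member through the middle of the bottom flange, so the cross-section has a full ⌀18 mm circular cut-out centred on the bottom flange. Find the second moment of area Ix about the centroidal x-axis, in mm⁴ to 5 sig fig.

Decompose the section into non-overlapping parts with the origin at the bottom-left of its bounding rectangle.
Bottom flange: 190 × 26, A = 4 940 mm², y = 13 mm, Ī = 278286.7 mm⁴.
Web: 8 × 270, A = 2 160 mm², y = 161 mm, Ī = 13 122 000 mm⁴.
Top flange: 190 × 26, A = 4 940 mm², y = 309 mm, Ī = 278286.7 mm⁴.
Hole (subtracted): ⌀18, A = 254.469 mm², y = 13 mm, Ī = 5152.997 mm⁴.
Centroid: ȳ = ΣA·y / ΣA = 164.1956 mm.
Transfer each piece to the centroidal x-axis using Ī + A·d² with d = y − 164.1956:
  bottom flange: d = -151.1956 mm → contributes +113 207 173 mm⁴
  web: d = -3.195564 mm → contributes +13 144 057 mm⁴
  top flange: d = 144.8044 mm → contributes +103 861 811 mm⁴
  hole: d = -151.1956 mm → contributes −5 822 339 mm⁴
Total I = 224 390 702 mm⁴.

Ix ≈ 2.2439 × 10⁸ mm⁴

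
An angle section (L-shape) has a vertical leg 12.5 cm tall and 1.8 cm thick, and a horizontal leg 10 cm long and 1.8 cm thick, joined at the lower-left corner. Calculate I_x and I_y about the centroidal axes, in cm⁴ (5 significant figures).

I_x ≈ 552.07 cm⁴, I_y ≈ 311.61 cm⁴

Break the section into simple shapes (no overlaps), measuring from the bottom-left corner of the bounding box.
Vertical leg: 1.8 × 12.5, A = 22.5 cm², y = 6.25 cm, Ī = 292.9688 cm⁴.
Horizontal leg (remainder): 8.2 × 1.8, A = 14.76 cm², y = 0.9 cm, Ī = 3.9852 cm⁴.
Centroid: ȳ = ΣA·y / ΣA = 4.130676 cm.
Transfer each piece to the centroidal x-axis using Ī + A·d² with d = y − 4.130676:
  vertical leg: d = 2.119324 cm → contributes +394.0282 cm⁴
  horizontal leg (remainder): d = -3.230676 cm → contributes +158.0393 cm⁴
Total I = 552.0675 cm⁴.
For the y-axis: x̄ = 2.880676 cm.
Repeating about the centroidal y-axis gives I_y = 311.6063 cm⁴.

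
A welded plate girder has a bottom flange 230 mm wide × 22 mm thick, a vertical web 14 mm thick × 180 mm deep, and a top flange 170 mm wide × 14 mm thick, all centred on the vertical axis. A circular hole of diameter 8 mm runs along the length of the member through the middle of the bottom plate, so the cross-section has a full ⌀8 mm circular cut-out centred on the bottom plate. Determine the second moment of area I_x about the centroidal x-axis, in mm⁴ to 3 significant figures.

Break the section into simple shapes (no overlaps), measuring from the bottom-left corner of the bounding box.
Bottom plate: 230 × 22, A = 5 060 mm², y = 11 mm, Ī = 204 087 mm⁴.
Web plate: 14 × 180, A = 2 520 mm², y = 112 mm, Ī = 6 804 000 mm⁴.
Top plate: 170 × 14, A = 2 380 mm², y = 209 mm, Ī = 38 873 mm⁴.
Hole (subtracted): ⌀8, A = 50.265 mm², y = 11 mm, Ī = 201.06 mm⁴.
Centroid: ȳ = ΣA·y / ΣA = 84.237 mm.
Transfer each piece to the centroidal x-axis using Ī + A·d² with d = y − 84.237:
  bottom plate: d = -73.237 mm → contributes +27 344 255 mm⁴
  web plate: d = 27.763 mm → contributes +8 746 365 mm⁴
  top plate: d = 124.76 mm → contributes +37 085 446 mm⁴
  hole: d = -73.237 mm → contributes −269 809 mm⁴
Total I = 72 906 257 mm⁴.

I_x ≈ 7.29 × 10⁷ mm⁴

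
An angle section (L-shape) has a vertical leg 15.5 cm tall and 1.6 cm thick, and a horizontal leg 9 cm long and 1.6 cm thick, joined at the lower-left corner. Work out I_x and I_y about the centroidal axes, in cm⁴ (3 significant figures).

Break the section into simple shapes (no overlaps), measuring from the bottom-left corner of the bounding box.
Vertical leg: 1.6 × 15.5, A = 24.8 cm², y = 7.75 cm, Ī = 496.52 cm⁴.
Horizontal leg (remainder): 7.4 × 1.6, A = 11.84 cm², y = 0.8 cm, Ī = 2.5259 cm⁴.
Centroid: ȳ = ΣA·y / ΣA = 5.5041 cm.
Transfer each piece to the centroidal x-axis using Ī + A·d² with d = y − 5.5041:
  vertical leg: d = 2.2459 cm → contributes +621.6 cm⁴
  horizontal leg (remainder): d = -4.7041 cm → contributes +264.53 cm⁴
Total I = 886.14 cm⁴.
For the y-axis: x̄ = 2.2541 cm.
Repeating about the centroidal y-axis gives I_y = 221.6 cm⁴.

I_x ≈ 886 cm⁴, I_y ≈ 222 cm⁴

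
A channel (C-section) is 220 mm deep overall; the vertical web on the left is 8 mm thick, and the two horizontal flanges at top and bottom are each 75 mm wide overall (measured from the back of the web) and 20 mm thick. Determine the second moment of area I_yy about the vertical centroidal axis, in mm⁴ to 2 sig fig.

I_yy ≈ 2.5 × 10⁶ mm⁴

Treat the section as a set of non-overlapping primitives; coordinates are from the bounding-box lower-left.
Web: 8 × 220, A = 1 760 mm², x = 4 mm, Ī = 9 387 mm⁴.
Top flange (beyond web): 67 × 20, A = 1 340 mm², x = 41.5 mm, Ī = 501 272 mm⁴.
Bottom flange (beyond web): 67 × 20, A = 1 340 mm², x = 41.5 mm, Ī = 501 272 mm⁴.
Centroid: x̄ = ΣA·x / ΣA = 26.64 mm.
Transfer each piece to the vertical centroidal axis using Ī + A·d² with d = x − 26.64:
  web: d = -22.64 mm → contributes +911 122 mm⁴
  top flange (beyond web): d = 14.86 mm → contributes +797 364 mm⁴
  bottom flange (beyond web): d = 14.86 mm → contributes +797 364 mm⁴
Total I = 2 505 849 mm⁴.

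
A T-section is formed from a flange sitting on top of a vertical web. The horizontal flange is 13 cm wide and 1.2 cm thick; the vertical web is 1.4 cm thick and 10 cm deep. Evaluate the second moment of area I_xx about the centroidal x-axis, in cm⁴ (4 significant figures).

I_xx ≈ 349.9 cm⁴

Decompose the section into non-overlapping parts with the origin at the bottom-left of its bounding rectangle.
Flange: 13 × 1.2, A = 15.6 cm², y = 10.6 cm, Ī = 1.872 cm⁴.
Web: 1.4 × 10, A = 14 cm², y = 5 cm, Ī = 116.667 cm⁴.
Centroid: ȳ = ΣA·y / ΣA = 7.95135 cm.
Transfer each piece to the centroidal x-axis using Ī + A·d² with d = y − 7.95135:
  flange: d = 2.64865 cm → contributes +111.311 cm⁴
  web: d = -2.95135 cm → contributes +238.613 cm⁴
Total I = 349.925 cm⁴.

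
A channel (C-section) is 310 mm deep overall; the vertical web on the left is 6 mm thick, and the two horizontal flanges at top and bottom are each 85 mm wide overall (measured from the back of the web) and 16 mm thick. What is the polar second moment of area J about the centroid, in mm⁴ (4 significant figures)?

Break the section into simple shapes (no overlaps), measuring from the bottom-left corner of the bounding box.
Web: 6 × 310, A = 1 860 mm², y = 155 mm, Ī = 14 895 500 mm⁴.
Top flange (beyond web): 79 × 16, A = 1 264 mm², y = 302 mm, Ī = 26965.3 mm⁴.
Bottom flange (beyond web): 79 × 16, A = 1 264 mm², y = 8 mm, Ī = 26965.3 mm⁴.
By symmetry the centroid is at mid-height, ȳ = 155 mm.
Transfer each piece to the centroidal x-axis using Ī + A·d² with d = y − 155:
  web: d = 0 mm → contributes +14 895 500 mm⁴
  top flange (beyond web): d = 147 mm → contributes +27 340 741 mm⁴
  bottom flange (beyond web): d = -147 mm → contributes +27 340 741 mm⁴
Total I = 69 576 983 mm⁴.
For the y-axis: x̄ = 27.485 mm.
Repeating about the centroidal y-axis gives I_y = 3 255 887 mm⁴.
Polar second moment: J = I_x + I_y = 72 832 869 mm⁴.

J ≈ 7.283 × 10⁷ mm⁴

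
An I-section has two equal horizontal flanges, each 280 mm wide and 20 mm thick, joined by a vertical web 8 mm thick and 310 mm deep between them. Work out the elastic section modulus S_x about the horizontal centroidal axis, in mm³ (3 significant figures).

Treat the section as a set of non-overlapping primitives; coordinates are from the bounding-box lower-left.
Bottom flange: 280 × 20, A = 5 600 mm², y = 10 mm, Ī = 186 667 mm⁴.
Web: 8 × 310, A = 2 480 mm², y = 175 mm, Ī = 19 860 667 mm⁴.
Top flange: 280 × 20, A = 5 600 mm², y = 340 mm, Ī = 186 667 mm⁴.
By symmetry the centroid is at mid-height, ȳ = 175 mm.
Transfer each piece to the horizontal centroidal axis using Ī + A·d² with d = y − 175:
  bottom flange: d = -165 mm → contributes +152 646 667 mm⁴
  web: d = 0 mm → contributes +19 860 667 mm⁴
  top flange: d = 165 mm → contributes +152 646 667 mm⁴
Total I = 325 154 000 mm⁴.
Extreme fibre distance c = 175 mm; S = I/c = 1 858 023 mm³.

S_x ≈ 1.86 × 10⁶ mm³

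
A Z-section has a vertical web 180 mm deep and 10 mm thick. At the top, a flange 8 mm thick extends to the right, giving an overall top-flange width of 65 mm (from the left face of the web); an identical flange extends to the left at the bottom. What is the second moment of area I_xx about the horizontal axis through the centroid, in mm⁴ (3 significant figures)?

I_xx ≈ 1.14 × 10⁷ mm⁴

Split into non-overlapping primitives; take the origin at the lower-left of the bounding box.
Web: 10 × 180, A = 1 800 mm², y = 90 mm, Ī = 4 860 000 mm⁴.
Top flange (beyond web): 55 × 8, A = 440 mm², y = 176 mm, Ī = 2346.7 mm⁴.
Bottom flange (beyond web): 55 × 8, A = 440 mm², y = 4 mm, Ī = 2346.7 mm⁴.
Centroid: ȳ = ΣA·y / ΣA = 90 mm.
Transfer each piece to the horizontal axis through the centroid using Ī + A·d² with d = y − 90:
  web: d = 0 mm → contributes +4 860 000 mm⁴
  top flange (beyond web): d = 86 mm → contributes +3 256 587 mm⁴
  bottom flange (beyond web): d = -86 mm → contributes +3 256 587 mm⁴
Total I = 11 373 173 mm⁴.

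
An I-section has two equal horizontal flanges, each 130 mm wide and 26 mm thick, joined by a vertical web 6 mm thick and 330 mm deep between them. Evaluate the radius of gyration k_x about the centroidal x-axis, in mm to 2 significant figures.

k_x ≈ 160 mm

Decompose the section into non-overlapping parts with the origin at the bottom-left of its bounding rectangle.
Bottom flange: 130 × 26, A = 3 380 mm², y = 13 mm, Ī = 190 407 mm⁴.
Web: 6 × 330, A = 1 980 mm², y = 191 mm, Ī = 17 968 500 mm⁴.
Top flange: 130 × 26, A = 3 380 mm², y = 369 mm, Ī = 190 407 mm⁴.
By symmetry the centroid is at mid-height, ȳ = 191 mm.
Transfer each piece to the centroidal x-axis using Ī + A·d² with d = y − 191:
  bottom flange: d = -178 mm → contributes +107 282 327 mm⁴
  web: d = 0 mm → contributes +17 968 500 mm⁴
  top flange: d = 178 mm → contributes +107 282 327 mm⁴
Total I = 232 533 153 mm⁴.
Radius of gyration: k = √(I/A) = √(232 533 153 / 8 740) = 163.1 mm.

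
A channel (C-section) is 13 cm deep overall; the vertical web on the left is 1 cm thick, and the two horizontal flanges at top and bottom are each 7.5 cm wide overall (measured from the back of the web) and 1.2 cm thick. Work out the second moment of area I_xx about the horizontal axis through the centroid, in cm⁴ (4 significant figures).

Treat the section as a set of non-overlapping primitives; coordinates are from the bounding-box lower-left.
Web: 1 × 13, A = 13 cm², y = 6.5 cm, Ī = 183.083 cm⁴.
Top flange (beyond web): 6.5 × 1.2, A = 7.8 cm², y = 12.4 cm, Ī = 0.936 cm⁴.
Bottom flange (beyond web): 6.5 × 1.2, A = 7.8 cm², y = 0.6 cm, Ī = 0.936 cm⁴.
By symmetry the centroid is at mid-height, ȳ = 6.5 cm.
Transfer each piece to the horizontal axis through the centroid using Ī + A·d² with d = y − 6.5:
  web: d = 0 cm → contributes +183.083 cm⁴
  top flange (beyond web): d = 5.9 cm → contributes +272.454 cm⁴
  bottom flange (beyond web): d = -5.9 cm → contributes +272.454 cm⁴
Total I = 727.991 cm⁴.

I_xx ≈ 728.0 cm⁴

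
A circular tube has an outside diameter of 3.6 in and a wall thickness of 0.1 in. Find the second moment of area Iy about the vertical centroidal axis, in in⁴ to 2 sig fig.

Iy ≈ 1.7 in⁴

Decompose the section into non-overlapping parts with the origin at the bottom-left of its bounding rectangle.
Outer circle: ⌀3.6, A = 10.18 in², x = 1.8 in, Ī = 8.245 in⁴.
Bore (subtracted): ⌀3.4, A = 9.079 in², x = 1.8 in, Ī = 6.56 in⁴.
By symmetry the centroid is at mid-width, x̄ = 1.8 in.
All pieces are centred on the vertical centroidal axis, so I = ΣĪ (holes subtracted) = 1.685 in⁴.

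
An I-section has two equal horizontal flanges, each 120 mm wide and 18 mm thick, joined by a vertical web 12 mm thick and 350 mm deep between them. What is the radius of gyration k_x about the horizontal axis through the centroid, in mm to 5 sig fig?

k_x ≈ 149.04 mm

Break the section into simple shapes (no overlaps), measuring from the bottom-left corner of the bounding box.
Bottom flange: 120 × 18, A = 2 160 mm², y = 9 mm, Ī = 58 320 mm⁴.
Web: 12 × 350, A = 4 200 mm², y = 193 mm, Ī = 42 875 000 mm⁴.
Top flange: 120 × 18, A = 2 160 mm², y = 377 mm, Ī = 58 320 mm⁴.
By symmetry the centroid is at mid-height, ȳ = 193 mm.
Transfer each piece to the horizontal axis through the centroid using Ī + A·d² with d = y − 193:
  bottom flange: d = -184 mm → contributes +73 187 280 mm⁴
  web: d = 0 mm → contributes +42 875 000 mm⁴
  top flange: d = 184 mm → contributes +73 187 280 mm⁴
Total I = 189 249 560 mm⁴.
Radius of gyration: k = √(I/A) = √(189 249 560 / 8 520) = 149.0382 mm.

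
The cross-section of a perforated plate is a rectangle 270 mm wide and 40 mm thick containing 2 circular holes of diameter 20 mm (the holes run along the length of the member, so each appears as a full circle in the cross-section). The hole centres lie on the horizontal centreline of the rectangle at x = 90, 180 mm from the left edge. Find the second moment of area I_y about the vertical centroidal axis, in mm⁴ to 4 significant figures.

I_y ≈ 6.432 × 10⁷ mm⁴

Split into non-overlapping primitives; take the origin at the lower-left of the bounding box.
Plate: 270 × 40, A = 10 800 mm², x = 135 mm, Ī = 65 610 000 mm⁴.
Hole 1 (subtracted): ⌀20, A = 314.159 mm², x = 90 mm, Ī = 7853.98 mm⁴.
Hole 2 (subtracted): ⌀20, A = 314.159 mm², x = 180 mm, Ī = 7853.98 mm⁴.
By symmetry the centroid is at mid-width, x̄ = 135 mm.
Transfer each piece to the vertical centroidal axis using Ī + A·d² with d = x − 135:
  plate: d = 0 mm → contributes +65 610 000 mm⁴
  hole 1: d = -45 mm → contributes −644 026 mm⁴
  hole 2: d = 45 mm → contributes −644 026 mm⁴
Total I = 64 321 947 mm⁴.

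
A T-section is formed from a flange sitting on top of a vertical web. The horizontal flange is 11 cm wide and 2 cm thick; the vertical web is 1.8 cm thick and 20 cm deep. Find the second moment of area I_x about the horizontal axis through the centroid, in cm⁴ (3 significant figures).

Treat the section as a set of non-overlapping primitives; coordinates are from the bounding-box lower-left.
Flange: 11 × 2, A = 22 cm², y = 21 cm, Ī = 7.3333 cm⁴.
Web: 1.8 × 20, A = 36 cm², y = 10 cm, Ī = 1 200 cm⁴.
Centroid: ȳ = ΣA·y / ΣA = 14.172 cm.
Transfer each piece to the horizontal axis through the centroid using Ī + A·d² with d = y − 14.172:
  flange: d = 6.8276 cm → contributes +1032.9 cm⁴
  web: d = -4.1724 cm → contributes +1826.7 cm⁴
Total I = 2859.6 cm⁴.

I_x ≈ 2860 cm⁴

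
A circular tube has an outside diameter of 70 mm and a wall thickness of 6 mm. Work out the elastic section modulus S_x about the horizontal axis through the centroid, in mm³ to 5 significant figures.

S_x ≈ 1.7803 × 10⁴ mm³

Break the section into simple shapes (no overlaps), measuring from the bottom-left corner of the bounding box.
Outer circle: ⌀70, A = 3848.451 mm², y = 35 mm, Ī = 1 178 588 mm⁴.
Bore (subtracted): ⌀58, A = 2642.079 mm², y = 35 mm, Ī = 555497.2 mm⁴.
By symmetry the centroid is at mid-height, ȳ = 35 mm.
All pieces are centred on the horizontal axis through the centroid, so I = ΣĪ (holes subtracted) = 623090.9 mm⁴.
Extreme fibre distance c = 35 mm; S = I/c = 17802.6 mm³.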